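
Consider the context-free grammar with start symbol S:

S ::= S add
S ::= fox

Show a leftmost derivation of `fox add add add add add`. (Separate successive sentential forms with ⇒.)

S ⇒ S add ⇒ S add add ⇒ S add add add ⇒ S add add add add ⇒ S add add add add add ⇒ fox add add add add add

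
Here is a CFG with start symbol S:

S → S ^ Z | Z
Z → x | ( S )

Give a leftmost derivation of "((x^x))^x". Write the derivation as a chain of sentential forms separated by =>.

S=>S^Z=>Z^Z=>(S)^Z=>(Z)^Z=>((S))^Z=>((S^Z))^Z=>((Z^Z))^Z=>((x^Z))^Z=>((x^x))^Z=>((x^x))^x

S => S^Z   [S → S ^ Z]
S^Z => Z^Z   [S → Z]
Z^Z => (S)^Z   [Z → ( S )]
(S)^Z => (Z)^Z   [S → Z]
(Z)^Z => ((S))^Z   [Z → ( S )]
((S))^Z => ((S^Z))^Z   [S → S ^ Z]
((S^Z))^Z => ((Z^Z))^Z   [S → Z]
((Z^Z))^Z => ((x^Z))^Z   [Z → x]
((x^Z))^Z => ((x^x))^Z   [Z → x]
((x^x))^Z => ((x^x))^x   [Z → x]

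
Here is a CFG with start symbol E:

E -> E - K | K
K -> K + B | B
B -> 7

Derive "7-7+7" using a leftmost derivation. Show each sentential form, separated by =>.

E=>E-K=>K-K=>B-K=>7-K=>7-K+B=>7-B+B=>7-7+B=>7-7+7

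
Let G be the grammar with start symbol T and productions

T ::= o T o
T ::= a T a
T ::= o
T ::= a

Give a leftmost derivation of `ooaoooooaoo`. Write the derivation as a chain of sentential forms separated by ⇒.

T ⇒ oTo ⇒ ooToo ⇒ ooaTaoo ⇒ ooaoToaoo ⇒ ooaooTooaoo ⇒ ooaoooooaoo

T ⇒ oTo   [T ::= o T o]
oTo ⇒ ooToo   [T ::= o T o]
ooToo ⇒ ooaTaoo   [T ::= a T a]
ooaTaoo ⇒ ooaoToaoo   [T ::= o T o]
ooaoToaoo ⇒ ooaooTooaoo   [T ::= o T o]
ooaooTooaoo ⇒ ooaoooooaoo   [T ::= o]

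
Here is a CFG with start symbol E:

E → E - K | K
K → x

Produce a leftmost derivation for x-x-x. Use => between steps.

E => E-K => E-K-K => K-K-K => x-K-K => x-x-K => x-x-x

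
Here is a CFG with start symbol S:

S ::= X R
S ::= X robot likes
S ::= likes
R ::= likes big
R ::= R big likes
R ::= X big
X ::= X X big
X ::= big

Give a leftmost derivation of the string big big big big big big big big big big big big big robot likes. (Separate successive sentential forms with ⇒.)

S ⇒ X robot likes ⇒ X X big robot likes ⇒ big X big robot likes ⇒ big X X big big robot likes ⇒ big X X big X big big robot likes ⇒ big X X big X big X big big robot likes ⇒ big X X big X big X big X big big robot likes ⇒ big big X big X big X big X big big robot likes ⇒ big big X X big big X big X big X big big robot likes ⇒ big big big X big big X big X big X big big robot likes ⇒ big big big big big big X big X big X big big robot likes ⇒ big big big big big big big big X big X big big robot likes ⇒ big big big big big big big big big big X big big robot likes ⇒ big big big big big big big big big big big big big robot likes

S ⇒ X robot likes   [S ::= X robot likes]
X robot likes ⇒ X X big robot likes   [X ::= X X big]
X X big robot likes ⇒ big X big robot likes   [X ::= big]
big X big robot likes ⇒ big X X big big robot likes   [X ::= X X big]
big X X big big robot likes ⇒ big X X big X big big robot likes   [X ::= X X big]
big X X big X big big robot likes ⇒ big X X big X big X big big robot likes   [X ::= X X big]
big X X big X big X big big robot likes ⇒ big X X big X big X big X big big robot likes   [X ::= X X big]
big X X big X big X big X big big robot likes ⇒ big big X big X big X big X big big robot likes   [X ::= big]
big big X big X big X big X big big robot likes ⇒ big big X X big big X big X big X big big robot likes   [X ::= X X big]
big big X X big big X big X big X big big robot likes ⇒ big big big X big big X big X big X big big robot likes   [X ::= big]
big big big X big big X big X big X big big robot likes ⇒ big big big big big big X big X big X big big robot likes   [X ::= big]
big big big big big big X big X big X big big robot likes ⇒ big big big big big big big big X big X big big robot likes   [X ::= big]
big big big big big big big big X big X big big robot likes ⇒ big big big big big big big big big big X big big robot likes   [X ::= big]
big big big big big big big big big big X big big robot likes ⇒ big big big big big big big big big big big big big robot likes   [X ::= big]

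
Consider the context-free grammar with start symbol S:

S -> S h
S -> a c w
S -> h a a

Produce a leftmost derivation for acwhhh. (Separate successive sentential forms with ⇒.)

S ⇒ Sh   [S -> S h]
Sh ⇒ Shh   [S -> S h]
Shh ⇒ Shhh   [S -> S h]
Shhh ⇒ acwhhh   [S -> a c w]

S ⇒ Sh ⇒ Shh ⇒ Shhh ⇒ acwhhh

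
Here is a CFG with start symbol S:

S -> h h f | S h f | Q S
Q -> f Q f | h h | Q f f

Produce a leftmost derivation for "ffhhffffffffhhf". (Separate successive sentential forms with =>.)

S => QS   [S -> Q S]
QS => QffS   [Q -> Q f f]
QffS => QffffS   [Q -> Q f f]
QffffS => fQfffffS   [Q -> f Q f]
fQfffffS => fQfffffffS   [Q -> Q f f]
fQfffffffS => ffQffffffffS   [Q -> f Q f]
ffQffffffffS => ffhhffffffffS   [Q -> h h]
ffhhffffffffS => ffhhffffffffhhf   [S -> h h f]

S => QS => QffS => QffffS => fQfffffS => fQfffffffS => ffQffffffffS => ffhhffffffffS => ffhhffffffffhhf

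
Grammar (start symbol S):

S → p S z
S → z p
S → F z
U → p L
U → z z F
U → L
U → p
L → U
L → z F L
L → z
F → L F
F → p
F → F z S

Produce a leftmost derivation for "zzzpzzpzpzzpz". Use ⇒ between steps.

S ⇒ Fz   [S → F z]
Fz ⇒ FzSz   [F → F z S]
FzSz ⇒ LFzSz   [F → L F]
LFzSz ⇒ zFzSz   [L → z]
zFzSz ⇒ zLFzSz   [F → L F]
zLFzSz ⇒ zzFLFzSz   [L → z F L]
zzFLFzSz ⇒ zzFzSLFzSz   [F → F z S]
zzFzSLFzSz ⇒ zzLFzSLFzSz   [F → L F]
zzLFzSLFzSz ⇒ zzzFzSLFzSz   [L → z]
zzzFzSLFzSz ⇒ zzzpzSLFzSz   [F → p]
zzzpzSLFzSz ⇒ zzzpzzpLFzSz   [S → z p]
zzzpzzpLFzSz ⇒ zzzpzzpzFzSz   [L → z]
zzzpzzpzFzSz ⇒ zzzpzzpzpzSz   [F → p]
zzzpzzpzpzSz ⇒ zzzpzzpzpzzpz   [S → z p]

S ⇒ Fz ⇒ FzSz ⇒ LFzSz ⇒ zFzSz ⇒ zLFzSz ⇒ zzFLFzSz ⇒ zzFzSLFzSz ⇒ zzLFzSLFzSz ⇒ zzzFzSLFzSz ⇒ zzzpzSLFzSz ⇒ zzzpzzpLFzSz ⇒ zzzpzzpzFzSz ⇒ zzzpzzpzpzSz ⇒ zzzpzzpzpzzpz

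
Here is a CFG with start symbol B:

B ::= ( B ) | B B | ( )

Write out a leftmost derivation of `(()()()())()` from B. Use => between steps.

B => BB => (B)B => (BB)B => (()B)B => (()BB)B => (()BBB)B => (()()BB)B => (()()()B)B => (()()()())B => (()()()())()

B => BB   [B ::= B B]
BB => (B)B   [B ::= ( B )]
(B)B => (BB)B   [B ::= B B]
(BB)B => (()B)B   [B ::= ( )]
(()B)B => (()BB)B   [B ::= B B]
(()BB)B => (()BBB)B   [B ::= B B]
(()BBB)B => (()()BB)B   [B ::= ( )]
(()()BB)B => (()()()B)B   [B ::= ( )]
(()()()B)B => (()()()())B   [B ::= ( )]
(()()()())B => (()()()())()   [B ::= ( )]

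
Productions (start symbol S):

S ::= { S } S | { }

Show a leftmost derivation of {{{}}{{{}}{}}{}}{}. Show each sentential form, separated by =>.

S => {S}S   [S ::= { S } S]
{S}S => {{S}S}S   [S ::= { S } S]
{{S}S}S => {{{}}S}S   [S ::= { }]
{{{}}S}S => {{{}}{S}S}S   [S ::= { S } S]
{{{}}{S}S}S => {{{}}{{S}S}S}S   [S ::= { S } S]
{{{}}{{S}S}S}S => {{{}}{{{}}S}S}S   [S ::= { }]
{{{}}{{{}}S}S}S => {{{}}{{{}}{}}S}S   [S ::= { }]
{{{}}{{{}}{}}S}S => {{{}}{{{}}{}}{}}S   [S ::= { }]
{{{}}{{{}}{}}{}}S => {{{}}{{{}}{}}{}}{}   [S ::= { }]

S=>{S}S=>{{S}S}S=>{{{}}S}S=>{{{}}{S}S}S=>{{{}}{{S}S}S}S=>{{{}}{{{}}S}S}S=>{{{}}{{{}}{}}S}S=>{{{}}{{{}}{}}{}}S=>{{{}}{{{}}{}}{}}{}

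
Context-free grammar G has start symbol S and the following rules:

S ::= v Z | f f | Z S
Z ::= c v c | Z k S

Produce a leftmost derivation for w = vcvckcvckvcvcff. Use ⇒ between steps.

S ⇒ vZ ⇒ vZkS ⇒ vcvckS ⇒ vcvckZS ⇒ vcvckZkSS ⇒ vcvckcvckSS ⇒ vcvckcvckvZS ⇒ vcvckcvckvcvcS ⇒ vcvckcvckvcvcff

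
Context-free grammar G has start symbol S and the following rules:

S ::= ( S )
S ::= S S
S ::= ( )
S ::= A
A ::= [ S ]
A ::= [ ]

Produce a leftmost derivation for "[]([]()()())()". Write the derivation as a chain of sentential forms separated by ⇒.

S⇒SS⇒SSS⇒ASS⇒[]SS⇒[](S)S⇒[](SS)S⇒[](SSS)S⇒[](SSSS)S⇒[](ASSS)S⇒[]([]SSS)S⇒[]([]()SS)S⇒[]([]()()S)S⇒[]([]()()())S⇒[]([]()()())()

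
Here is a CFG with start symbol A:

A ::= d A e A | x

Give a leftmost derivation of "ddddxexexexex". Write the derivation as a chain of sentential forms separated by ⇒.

A ⇒ dAeA   [A ::= d A e A]
dAeA ⇒ ddAeAeA   [A ::= d A e A]
ddAeAeA ⇒ dddAeAeAeA   [A ::= d A e A]
dddAeAeAeA ⇒ ddddAeAeAeAeA   [A ::= d A e A]
ddddAeAeAeAeA ⇒ ddddxeAeAeAeA   [A ::= x]
ddddxeAeAeAeA ⇒ ddddxexeAeAeA   [A ::= x]
ddddxexeAeAeA ⇒ ddddxexexeAeA   [A ::= x]
ddddxexexeAeA ⇒ ddddxexexexeA   [A ::= x]
ddddxexexexeA ⇒ ddddxexexexex   [A ::= x]

A ⇒ dAeA ⇒ ddAeAeA ⇒ dddAeAeAeA ⇒ ddddAeAeAeAeA ⇒ ddddxeAeAeAeA ⇒ ddddxexeAeAeA ⇒ ddddxexexeAeA ⇒ ddddxexexexeA ⇒ ddddxexexexex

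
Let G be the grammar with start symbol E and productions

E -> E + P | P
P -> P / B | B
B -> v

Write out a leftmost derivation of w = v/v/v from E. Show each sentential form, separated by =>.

E => P => P/B => P/B/B => B/B/B => v/B/B => v/v/B => v/v/v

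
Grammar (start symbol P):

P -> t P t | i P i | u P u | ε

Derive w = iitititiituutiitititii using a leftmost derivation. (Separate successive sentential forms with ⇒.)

P ⇒ iPi   [P -> i P i]
iPi ⇒ iiPii   [P -> i P i]
iiPii ⇒ iitPtii   [P -> t P t]
iitPtii ⇒ iitiPitii   [P -> i P i]
iitiPitii ⇒ iititPtitii   [P -> t P t]
iititPtitii ⇒ iititiPititii   [P -> i P i]
iititiPititii ⇒ iitititPtititii   [P -> t P t]
iitititPtititii ⇒ iitititiPitititii   [P -> i P i]
iitititiPitititii ⇒ iitititiiPiitititii   [P -> i P i]
iitititiiPiitititii ⇒ iitititiitPtiitititii   [P -> t P t]
iitititiitPtiitititii ⇒ iitititiituPutiitititii   [P -> u P u]
iitititiituPutiitititii ⇒ iitititiituutiitititii   [P -> ε]

P⇒iPi⇒iiPii⇒iitPtii⇒iitiPitii⇒iititPtitii⇒iititiPititii⇒iitititPtititii⇒iitititiPitititii⇒iitititiiPiitititii⇒iitititiitPtiitititii⇒iitititiituPutiitititii⇒iitititiituutiitititii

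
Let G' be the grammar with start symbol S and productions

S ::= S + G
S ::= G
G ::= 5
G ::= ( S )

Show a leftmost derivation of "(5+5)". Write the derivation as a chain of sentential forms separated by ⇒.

S ⇒ G   [S ::= G]
G ⇒ (S)   [G ::= ( S )]
(S) ⇒ (S+G)   [S ::= S + G]
(S+G) ⇒ (G+G)   [S ::= G]
(G+G) ⇒ (5+G)   [G ::= 5]
(5+G) ⇒ (5+5)   [G ::= 5]

S⇒G⇒(S)⇒(S+G)⇒(G+G)⇒(5+G)⇒(5+5)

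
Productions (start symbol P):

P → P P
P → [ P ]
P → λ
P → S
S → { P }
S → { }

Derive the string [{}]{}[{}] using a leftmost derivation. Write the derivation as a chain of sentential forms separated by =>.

P => PP   [P → P P]
PP => [P]P   [P → [ P ]]
[P]P => [S]P   [P → S]
[S]P => [{}]P   [S → { }]
[{}]P => [{}]PP   [P → P P]
[{}]PP => [{}]PPP   [P → P P]
[{}]PPP => [{}]SPP   [P → S]
[{}]SPP => [{}]{}PP   [S → { }]
[{}]{}PP => [{}]{}PPP   [P → P P]
[{}]{}PPP => [{}]{}[P]PP   [P → [ P ]]
[{}]{}[P]PP => [{}]{}[S]PP   [P → S]
[{}]{}[S]PP => [{}]{}[{}]PP   [S → { }]
[{}]{}[{}]PP => [{}]{}[{}]P   [P → λ]
[{}]{}[{}]P => [{}]{}[{}]   [P → λ]

P => PP => [P]P => [S]P => [{}]P => [{}]PP => [{}]PPP => [{}]SPP => [{}]{}PP => [{}]{}PPP => [{}]{}[P]PP => [{}]{}[S]PP => [{}]{}[{}]PP => [{}]{}[{}]P => [{}]{}[{}]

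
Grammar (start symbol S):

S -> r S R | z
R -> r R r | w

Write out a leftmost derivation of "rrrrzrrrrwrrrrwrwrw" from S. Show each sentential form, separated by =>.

S => rSR => rrSRR => rrrSRRR => rrrrSRRRR => rrrrzRRRR => rrrrzrRrRRR => rrrrzrrRrrRRR => rrrrzrrrRrrrRRR => rrrrzrrrrRrrrrRRR => rrrrzrrrrwrrrrRRR => rrrrzrrrrwrrrrwRR => rrrrzrrrrwrrrrwrRrR => rrrrzrrrrwrrrrwrwrR => rrrrzrrrrwrrrrwrwrw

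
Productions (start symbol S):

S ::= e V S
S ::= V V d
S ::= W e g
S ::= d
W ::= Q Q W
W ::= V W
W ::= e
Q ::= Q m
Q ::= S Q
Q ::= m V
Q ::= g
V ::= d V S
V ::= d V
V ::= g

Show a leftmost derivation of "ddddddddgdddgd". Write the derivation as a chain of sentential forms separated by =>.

S=>VVd=>dVVd=>ddVVd=>dddVSVd=>ddddVSVd=>dddddVSVd=>ddddddVSSVd=>dddddddVSSVd=>ddddddddVSSSVd=>ddddddddgSSSVd=>ddddddddgdSSVd=>ddddddddgddSVd=>ddddddddgdddVd=>ddddddddgdddgd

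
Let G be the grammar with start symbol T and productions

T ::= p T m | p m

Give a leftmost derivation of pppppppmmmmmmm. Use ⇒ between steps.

T ⇒ pTm   [T ::= p T m]
pTm ⇒ ppTmm   [T ::= p T m]
ppTmm ⇒ pppTmmm   [T ::= p T m]
pppTmmm ⇒ ppppTmmmm   [T ::= p T m]
ppppTmmmm ⇒ pppppTmmmmm   [T ::= p T m]
pppppTmmmmm ⇒ ppppppTmmmmmm   [T ::= p T m]
ppppppTmmmmmm ⇒ pppppppmmmmmmm   [T ::= p m]

T ⇒ pTm ⇒ ppTmm ⇒ pppTmmm ⇒ ppppTmmmm ⇒ pppppTmmmmm ⇒ ppppppTmmmmmm ⇒ pppppppmmmmmmm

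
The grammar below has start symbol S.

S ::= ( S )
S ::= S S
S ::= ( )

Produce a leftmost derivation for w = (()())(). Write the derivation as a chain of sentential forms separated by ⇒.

S ⇒ SS   [S ::= S S]
SS ⇒ (S)S   [S ::= ( S )]
(S)S ⇒ (SS)S   [S ::= S S]
(SS)S ⇒ (()S)S   [S ::= ( )]
(()S)S ⇒ (()())S   [S ::= ( )]
(()())S ⇒ (()())()   [S ::= ( )]

S⇒SS⇒(S)S⇒(SS)S⇒(()S)S⇒(()())S⇒(()())()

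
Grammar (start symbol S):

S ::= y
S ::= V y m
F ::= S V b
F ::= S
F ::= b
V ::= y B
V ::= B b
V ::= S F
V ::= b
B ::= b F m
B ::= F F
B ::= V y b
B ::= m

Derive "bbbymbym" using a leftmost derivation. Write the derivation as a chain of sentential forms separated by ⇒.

S ⇒ Vym ⇒ SFym ⇒ VymFym ⇒ BbymFym ⇒ FFbymFym ⇒ bFbymFym ⇒ bbbymFym ⇒ bbbymbym

S ⇒ Vym   [S ::= V y m]
Vym ⇒ SFym   [V ::= S F]
SFym ⇒ VymFym   [S ::= V y m]
VymFym ⇒ BbymFym   [V ::= B b]
BbymFym ⇒ FFbymFym   [B ::= F F]
FFbymFym ⇒ bFbymFym   [F ::= b]
bFbymFym ⇒ bbbymFym   [F ::= b]
bbbymFym ⇒ bbbymbym   [F ::= b]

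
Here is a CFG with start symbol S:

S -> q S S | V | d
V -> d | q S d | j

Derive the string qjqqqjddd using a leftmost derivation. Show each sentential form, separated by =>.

S => qSS   [S -> q S S]
qSS => qVS   [S -> V]
qVS => qjS   [V -> j]
qjS => qjqSS   [S -> q S S]
qjqSS => qjqqSSS   [S -> q S S]
qjqqSSS => qjqqqSSSS   [S -> q S S]
qjqqqSSSS => qjqqqVSSS   [S -> V]
qjqqqVSSS => qjqqqjSSS   [V -> j]
qjqqqjSSS => qjqqqjdSS   [S -> d]
qjqqqjdSS => qjqqqjdVS   [S -> V]
qjqqqjdVS => qjqqqjddS   [V -> d]
qjqqqjddS => qjqqqjddd   [S -> d]

S=>qSS=>qVS=>qjS=>qjqSS=>qjqqSSS=>qjqqqSSSS=>qjqqqVSSS=>qjqqqjSSS=>qjqqqjdSS=>qjqqqjdVS=>qjqqqjddS=>qjqqqjddd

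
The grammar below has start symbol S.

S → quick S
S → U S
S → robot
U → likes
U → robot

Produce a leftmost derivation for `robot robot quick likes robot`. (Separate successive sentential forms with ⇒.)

S ⇒ U S ⇒ robot S ⇒ robot U S ⇒ robot robot S ⇒ robot robot quick S ⇒ robot robot quick U S ⇒ robot robot quick likes S ⇒ robot robot quick likes robot

S ⇒ U S   [S → U S]
U S ⇒ robot S   [U → robot]
robot S ⇒ robot U S   [S → U S]
robot U S ⇒ robot robot S   [U → robot]
robot robot S ⇒ robot robot quick S   [S → quick S]
robot robot quick S ⇒ robot robot quick U S   [S → U S]
robot robot quick U S ⇒ robot robot quick likes S   [U → likes]
robot robot quick likes S ⇒ robot robot quick likes robot   [S → robot]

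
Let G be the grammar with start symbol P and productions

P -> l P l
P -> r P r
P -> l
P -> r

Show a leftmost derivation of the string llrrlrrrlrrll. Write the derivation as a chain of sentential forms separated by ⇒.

P ⇒ lPl ⇒ llPll ⇒ llrPrll ⇒ llrrPrrll ⇒ llrrlPlrrll ⇒ llrrlrPrlrrll ⇒ llrrlrrrlrrll

P ⇒ lPl   [P -> l P l]
lPl ⇒ llPll   [P -> l P l]
llPll ⇒ llrPrll   [P -> r P r]
llrPrll ⇒ llrrPrrll   [P -> r P r]
llrrPrrll ⇒ llrrlPlrrll   [P -> l P l]
llrrlPlrrll ⇒ llrrlrPrlrrll   [P -> r P r]
llrrlrPrlrrll ⇒ llrrlrrrlrrll   [P -> r]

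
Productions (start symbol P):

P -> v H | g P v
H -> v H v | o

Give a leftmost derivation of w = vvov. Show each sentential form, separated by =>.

P=>vH=>vvHv=>vvov

P => vH   [P -> v H]
vH => vvHv   [H -> v H v]
vvHv => vvov   [H -> o]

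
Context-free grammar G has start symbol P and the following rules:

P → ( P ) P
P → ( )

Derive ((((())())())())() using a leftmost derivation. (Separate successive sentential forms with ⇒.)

P⇒(P)P⇒((P)P)P⇒(((P)P)P)P⇒((((P)P)P)P)P⇒((((())P)P)P)P⇒((((())())P)P)P⇒((((())())())P)P⇒((((())())())())P⇒((((())())())())()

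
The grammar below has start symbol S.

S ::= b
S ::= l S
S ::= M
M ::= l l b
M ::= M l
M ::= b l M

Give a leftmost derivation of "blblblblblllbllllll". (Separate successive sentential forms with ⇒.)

S ⇒ M   [S ::= M]
M ⇒ blM   [M ::= b l M]
blM ⇒ blblM   [M ::= b l M]
blblM ⇒ blblMl   [M ::= M l]
blblMl ⇒ blblblMl   [M ::= b l M]
blblblMl ⇒ blblblblMl   [M ::= b l M]
blblblblMl ⇒ blblblblMll   [M ::= M l]
blblblblMll ⇒ blblblblblMll   [M ::= b l M]
blblblblblMll ⇒ blblblblblMlll   [M ::= M l]
blblblblblMlll ⇒ blblblblblMllll   [M ::= M l]
blblblblblMllll ⇒ blblblblblMlllll   [M ::= M l]
blblblblblMlllll ⇒ blblblblblMllllll   [M ::= M l]
blblblblblMllllll ⇒ blblblblblllbllllll   [M ::= l l b]

S⇒M⇒blM⇒blblM⇒blblMl⇒blblblMl⇒blblblblMl⇒blblblblMll⇒blblblblblMll⇒blblblblblMlll⇒blblblblblMllll⇒blblblblblMlllll⇒blblblblblMllllll⇒blblblblblllbllllll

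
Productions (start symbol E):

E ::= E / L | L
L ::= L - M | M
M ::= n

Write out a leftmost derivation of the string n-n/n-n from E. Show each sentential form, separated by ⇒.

E⇒E/L⇒L/L⇒L-M/L⇒M-M/L⇒n-M/L⇒n-n/L⇒n-n/L-M⇒n-n/M-M⇒n-n/n-M⇒n-n/n-n

E ⇒ E/L   [E ::= E / L]
E/L ⇒ L/L   [E ::= L]
L/L ⇒ L-M/L   [L ::= L - M]
L-M/L ⇒ M-M/L   [L ::= M]
M-M/L ⇒ n-M/L   [M ::= n]
n-M/L ⇒ n-n/L   [M ::= n]
n-n/L ⇒ n-n/L-M   [L ::= L - M]
n-n/L-M ⇒ n-n/M-M   [L ::= M]
n-n/M-M ⇒ n-n/n-M   [M ::= n]
n-n/n-M ⇒ n-n/n-n   [M ::= n]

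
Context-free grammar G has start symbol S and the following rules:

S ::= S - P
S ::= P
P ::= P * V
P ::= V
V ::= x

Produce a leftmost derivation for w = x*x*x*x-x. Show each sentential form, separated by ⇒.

S ⇒ S-P ⇒ P-P ⇒ P*V-P ⇒ P*V*V-P ⇒ P*V*V*V-P ⇒ V*V*V*V-P ⇒ x*V*V*V-P ⇒ x*x*V*V-P ⇒ x*x*x*V-P ⇒ x*x*x*x-P ⇒ x*x*x*x-V ⇒ x*x*x*x-x

S ⇒ S-P   [S ::= S - P]
S-P ⇒ P-P   [S ::= P]
P-P ⇒ P*V-P   [P ::= P * V]
P*V-P ⇒ P*V*V-P   [P ::= P * V]
P*V*V-P ⇒ P*V*V*V-P   [P ::= P * V]
P*V*V*V-P ⇒ V*V*V*V-P   [P ::= V]
V*V*V*V-P ⇒ x*V*V*V-P   [V ::= x]
x*V*V*V-P ⇒ x*x*V*V-P   [V ::= x]
x*x*V*V-P ⇒ x*x*x*V-P   [V ::= x]
x*x*x*V-P ⇒ x*x*x*x-P   [V ::= x]
x*x*x*x-P ⇒ x*x*x*x-V   [P ::= V]
x*x*x*x-V ⇒ x*x*x*x-x   [V ::= x]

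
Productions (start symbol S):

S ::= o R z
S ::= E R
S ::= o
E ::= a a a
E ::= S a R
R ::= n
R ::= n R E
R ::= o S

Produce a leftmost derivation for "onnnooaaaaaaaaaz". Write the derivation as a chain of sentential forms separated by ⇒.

S ⇒ oRz   [S ::= o R z]
oRz ⇒ onREz   [R ::= n R E]
onREz ⇒ onnREEz   [R ::= n R E]
onnREEz ⇒ onnnREEEz   [R ::= n R E]
onnnREEEz ⇒ onnnoSEEEz   [R ::= o S]
onnnoSEEEz ⇒ onnnooEEEz   [S ::= o]
onnnooEEEz ⇒ onnnooaaaEEz   [E ::= a a a]
onnnooaaaEEz ⇒ onnnooaaaaaaEz   [E ::= a a a]
onnnooaaaaaaEz ⇒ onnnooaaaaaaaaaz   [E ::= a a a]

S⇒oRz⇒onREz⇒onnREEz⇒onnnREEEz⇒onnnoSEEEz⇒onnnooEEEz⇒onnnooaaaEEz⇒onnnooaaaaaaEz⇒onnnooaaaaaaaaaz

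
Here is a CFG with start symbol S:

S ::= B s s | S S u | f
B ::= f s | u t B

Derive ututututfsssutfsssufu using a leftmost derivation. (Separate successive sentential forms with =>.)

S => SSu => SSuSu => BssSuSu => utBssSuSu => ututBssSuSu => utututBssSuSu => ututututBssSuSu => ututututfsssSuSu => ututututfsssBssuSu => ututututfsssutBssuSu => ututututfsssutfsssuSu => ututututfsssutfsssufu

S => SSu   [S ::= S S u]
SSu => SSuSu   [S ::= S S u]
SSuSu => BssSuSu   [S ::= B s s]
BssSuSu => utBssSuSu   [B ::= u t B]
utBssSuSu => ututBssSuSu   [B ::= u t B]
ututBssSuSu => utututBssSuSu   [B ::= u t B]
utututBssSuSu => ututututBssSuSu   [B ::= u t B]
ututututBssSuSu => ututututfsssSuSu   [B ::= f s]
ututututfsssSuSu => ututututfsssBssuSu   [S ::= B s s]
ututututfsssBssuSu => ututututfsssutBssuSu   [B ::= u t B]
ututututfsssutBssuSu => ututututfsssutfsssuSu   [B ::= f s]
ututututfsssutfsssuSu => ututututfsssutfsssufu   [S ::= f]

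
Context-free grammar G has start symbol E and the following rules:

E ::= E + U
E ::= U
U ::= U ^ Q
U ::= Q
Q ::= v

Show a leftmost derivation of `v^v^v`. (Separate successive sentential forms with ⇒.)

E ⇒ U   [E ::= U]
U ⇒ U^Q   [U ::= U ^ Q]
U^Q ⇒ U^Q^Q   [U ::= U ^ Q]
U^Q^Q ⇒ Q^Q^Q   [U ::= Q]
Q^Q^Q ⇒ v^Q^Q   [Q ::= v]
v^Q^Q ⇒ v^v^Q   [Q ::= v]
v^v^Q ⇒ v^v^v   [Q ::= v]

E⇒U⇒U^Q⇒U^Q^Q⇒Q^Q^Q⇒v^Q^Q⇒v^v^Q⇒v^v^v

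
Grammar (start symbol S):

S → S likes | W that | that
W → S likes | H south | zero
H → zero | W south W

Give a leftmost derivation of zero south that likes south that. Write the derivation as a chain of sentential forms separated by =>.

S => W that => H south that => W south W south that => zero south W south that => zero south S likes south that => zero south that likes south that

S => W that   [S → W that]
W that => H south that   [W → H south]
H south that => W south W south that   [H → W south W]
W south W south that => zero south W south that   [W → zero]
zero south W south that => zero south S likes south that   [W → S likes]
zero south S likes south that => zero south that likes south that   [S → that]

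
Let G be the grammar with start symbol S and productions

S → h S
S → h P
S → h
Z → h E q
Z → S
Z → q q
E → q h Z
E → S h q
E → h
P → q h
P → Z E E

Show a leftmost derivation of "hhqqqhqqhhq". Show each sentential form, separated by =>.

S => hS   [S → h S]
hS => hhP   [S → h P]
hhP => hhZEE   [P → Z E E]
hhZEE => hhqqEE   [Z → q q]
hhqqEE => hhqqqhZE   [E → q h Z]
hhqqqhZE => hhqqqhqqE   [Z → q q]
hhqqqhqqE => hhqqqhqqShq   [E → S h q]
hhqqqhqqShq => hhqqqhqqhhq   [S → h]

S => hS => hhP => hhZEE => hhqqEE => hhqqqhZE => hhqqqhqqE => hhqqqhqqShq => hhqqqhqqhhq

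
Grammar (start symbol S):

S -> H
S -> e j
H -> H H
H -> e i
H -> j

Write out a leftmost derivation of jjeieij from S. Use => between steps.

S=>H=>HH=>HHH=>HHHH=>HHHHH=>jHHHH=>jjHHH=>jjeiHH=>jjeieiH=>jjeieij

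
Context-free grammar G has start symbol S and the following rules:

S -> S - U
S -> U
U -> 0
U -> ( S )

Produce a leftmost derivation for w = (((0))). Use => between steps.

S=>U=>(S)=>(U)=>((S))=>((U))=>(((S)))=>(((U)))=>(((0)))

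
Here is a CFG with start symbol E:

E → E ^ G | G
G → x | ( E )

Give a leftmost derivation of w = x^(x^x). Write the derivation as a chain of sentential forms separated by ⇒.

E⇒E^G⇒G^G⇒x^G⇒x^(E)⇒x^(E^G)⇒x^(G^G)⇒x^(x^G)⇒x^(x^x)

E ⇒ E^G   [E → E ^ G]
E^G ⇒ G^G   [E → G]
G^G ⇒ x^G   [G → x]
x^G ⇒ x^(E)   [G → ( E )]
x^(E) ⇒ x^(E^G)   [E → E ^ G]
x^(E^G) ⇒ x^(G^G)   [E → G]
x^(G^G) ⇒ x^(x^G)   [G → x]
x^(x^G) ⇒ x^(x^x)   [G → x]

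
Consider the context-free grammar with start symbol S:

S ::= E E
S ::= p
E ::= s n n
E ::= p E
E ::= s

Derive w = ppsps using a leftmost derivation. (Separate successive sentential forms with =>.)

S => EE => pEE => ppEE => ppsE => ppspE => ppsps

S => EE   [S ::= E E]
EE => pEE   [E ::= p E]
pEE => ppEE   [E ::= p E]
ppEE => ppsE   [E ::= s]
ppsE => ppspE   [E ::= p E]
ppspE => ppsps   [E ::= s]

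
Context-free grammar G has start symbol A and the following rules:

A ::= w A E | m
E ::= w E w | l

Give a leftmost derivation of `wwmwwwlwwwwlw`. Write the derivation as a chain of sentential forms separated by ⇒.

A ⇒ wAE   [A ::= w A E]
wAE ⇒ wwAEE   [A ::= w A E]
wwAEE ⇒ wwmEE   [A ::= m]
wwmEE ⇒ wwmwEwE   [E ::= w E w]
wwmwEwE ⇒ wwmwwEwwE   [E ::= w E w]
wwmwwEwwE ⇒ wwmwwwEwwwE   [E ::= w E w]
wwmwwwEwwwE ⇒ wwmwwwlwwwE   [E ::= l]
wwmwwwlwwwE ⇒ wwmwwwlwwwwEw   [E ::= w E w]
wwmwwwlwwwwEw ⇒ wwmwwwlwwwwlw   [E ::= l]

A ⇒ wAE ⇒ wwAEE ⇒ wwmEE ⇒ wwmwEwE ⇒ wwmwwEwwE ⇒ wwmwwwEwwwE ⇒ wwmwwwlwwwE ⇒ wwmwwwlwwwwEw ⇒ wwmwwwlwwwwlw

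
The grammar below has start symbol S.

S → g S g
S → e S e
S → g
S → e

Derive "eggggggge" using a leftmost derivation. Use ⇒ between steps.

S⇒eSe⇒egSge⇒eggSgge⇒egggSggge⇒eggggggge

S ⇒ eSe   [S → e S e]
eSe ⇒ egSge   [S → g S g]
egSge ⇒ eggSgge   [S → g S g]
eggSgge ⇒ egggSggge   [S → g S g]
egggSggge ⇒ eggggggge   [S → g]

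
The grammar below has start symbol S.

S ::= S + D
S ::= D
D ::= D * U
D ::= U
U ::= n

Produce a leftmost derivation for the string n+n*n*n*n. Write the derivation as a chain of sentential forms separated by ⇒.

S ⇒ S+D ⇒ D+D ⇒ U+D ⇒ n+D ⇒ n+D*U ⇒ n+D*U*U ⇒ n+D*U*U*U ⇒ n+U*U*U*U ⇒ n+n*U*U*U ⇒ n+n*n*U*U ⇒ n+n*n*n*U ⇒ n+n*n*n*n

S ⇒ S+D   [S ::= S + D]
S+D ⇒ D+D   [S ::= D]
D+D ⇒ U+D   [D ::= U]
U+D ⇒ n+D   [U ::= n]
n+D ⇒ n+D*U   [D ::= D * U]
n+D*U ⇒ n+D*U*U   [D ::= D * U]
n+D*U*U ⇒ n+D*U*U*U   [D ::= D * U]
n+D*U*U*U ⇒ n+U*U*U*U   [D ::= U]
n+U*U*U*U ⇒ n+n*U*U*U   [U ::= n]
n+n*U*U*U ⇒ n+n*n*U*U   [U ::= n]
n+n*n*U*U ⇒ n+n*n*n*U   [U ::= n]
n+n*n*n*U ⇒ n+n*n*n*n   [U ::= n]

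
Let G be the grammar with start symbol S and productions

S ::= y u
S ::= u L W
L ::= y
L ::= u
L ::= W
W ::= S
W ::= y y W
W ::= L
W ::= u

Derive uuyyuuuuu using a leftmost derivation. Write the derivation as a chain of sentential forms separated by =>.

S => uLW   [S ::= u L W]
uLW => uWW   [L ::= W]
uWW => uuW   [W ::= u]
uuW => uuyyW   [W ::= y y W]
uuyyW => uuyyS   [W ::= S]
uuyyS => uuyyuLW   [S ::= u L W]
uuyyuLW => uuyyuWW   [L ::= W]
uuyyuWW => uuyyuuW   [W ::= u]
uuyyuuW => uuyyuuS   [W ::= S]
uuyyuuS => uuyyuuuLW   [S ::= u L W]
uuyyuuuLW => uuyyuuuuW   [L ::= u]
uuyyuuuuW => uuyyuuuuu   [W ::= u]

S=>uLW=>uWW=>uuW=>uuyyW=>uuyyS=>uuyyuLW=>uuyyuWW=>uuyyuuW=>uuyyuuS=>uuyyuuuLW=>uuyyuuuuW=>uuyyuuuuu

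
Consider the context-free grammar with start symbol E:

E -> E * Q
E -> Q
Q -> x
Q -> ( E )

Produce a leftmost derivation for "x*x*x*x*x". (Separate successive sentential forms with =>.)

E=>E*Q=>E*Q*Q=>E*Q*Q*Q=>E*Q*Q*Q*Q=>Q*Q*Q*Q*Q=>x*Q*Q*Q*Q=>x*x*Q*Q*Q=>x*x*x*Q*Q=>x*x*x*x*Q=>x*x*x*x*x

E => E*Q   [E -> E * Q]
E*Q => E*Q*Q   [E -> E * Q]
E*Q*Q => E*Q*Q*Q   [E -> E * Q]
E*Q*Q*Q => E*Q*Q*Q*Q   [E -> E * Q]
E*Q*Q*Q*Q => Q*Q*Q*Q*Q   [E -> Q]
Q*Q*Q*Q*Q => x*Q*Q*Q*Q   [Q -> x]
x*Q*Q*Q*Q => x*x*Q*Q*Q   [Q -> x]
x*x*Q*Q*Q => x*x*x*Q*Q   [Q -> x]
x*x*x*Q*Q => x*x*x*x*Q   [Q -> x]
x*x*x*x*Q => x*x*x*x*x   [Q -> x]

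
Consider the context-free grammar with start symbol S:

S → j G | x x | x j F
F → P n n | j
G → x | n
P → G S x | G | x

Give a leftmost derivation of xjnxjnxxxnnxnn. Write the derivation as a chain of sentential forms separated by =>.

S => xjF   [S → x j F]
xjF => xjPnn   [F → P n n]
xjPnn => xjGSxnn   [P → G S x]
xjGSxnn => xjnSxnn   [G → n]
xjnSxnn => xjnxjFxnn   [S → x j F]
xjnxjFxnn => xjnxjPnnxnn   [F → P n n]
xjnxjPnnxnn => xjnxjGSxnnxnn   [P → G S x]
xjnxjGSxnnxnn => xjnxjnSxnnxnn   [G → n]
xjnxjnSxnnxnn => xjnxjnxxxnnxnn   [S → x x]

S => xjF => xjPnn => xjGSxnn => xjnSxnn => xjnxjFxnn => xjnxjPnnxnn => xjnxjGSxnnxnn => xjnxjnSxnnxnn => xjnxjnxxxnnxnn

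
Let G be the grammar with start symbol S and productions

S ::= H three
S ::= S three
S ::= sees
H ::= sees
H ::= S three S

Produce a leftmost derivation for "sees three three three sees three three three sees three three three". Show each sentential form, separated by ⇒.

S ⇒ S three   [S ::= S three]
S three ⇒ S three three   [S ::= S three]
S three three ⇒ H three three three   [S ::= H three]
H three three three ⇒ S three S three three three   [H ::= S three S]
S three S three three three ⇒ H three three S three three three   [S ::= H three]
H three three S three three three ⇒ S three S three three S three three three   [H ::= S three S]
S three S three three S three three three ⇒ S three three S three three S three three three   [S ::= S three]
S three three S three three S three three three ⇒ H three three three S three three S three three three   [S ::= H three]
H three three three S three three S three three three ⇒ sees three three three S three three S three three three   [H ::= sees]
sees three three three S three three S three three three ⇒ sees three three three S three three three S three three three   [S ::= S three]
sees three three three S three three three S three three three ⇒ sees three three three sees three three three S three three three   [S ::= sees]
sees three three three sees three three three S three three three ⇒ sees three three three sees three three three sees three three three   [S ::= sees]

S ⇒ S three ⇒ S three three ⇒ H three three three ⇒ S three S three three three ⇒ H three three S three three three ⇒ S three S three three S three three three ⇒ S three three S three three S three three three ⇒ H three three three S three three S three three three ⇒ sees three three three S three three S three three three ⇒ sees three three three S three three three S three three three ⇒ sees three three three sees three three three S three three three ⇒ sees three three three sees three three three sees three three three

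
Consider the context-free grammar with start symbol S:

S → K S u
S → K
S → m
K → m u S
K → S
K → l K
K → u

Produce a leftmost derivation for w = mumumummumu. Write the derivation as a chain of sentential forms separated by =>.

S => KSu   [S → K S u]
KSu => muSSu   [K → m u S]
muSSu => muKSu   [S → K]
muKSu => mumuSSu   [K → m u S]
mumuSSu => mumuKSuSu   [S → K S u]
mumuKSuSu => mumumuSSuSu   [K → m u S]
mumumuSSuSu => mumumumSuSu   [S → m]
mumumumSuSu => mumumummuSu   [S → m]
mumumummuSu => mumumummumu   [S → m]

S=>KSu=>muSSu=>muKSu=>mumuSSu=>mumuKSuSu=>mumumuSSuSu=>mumumumSuSu=>mumumummuSu=>mumumummumu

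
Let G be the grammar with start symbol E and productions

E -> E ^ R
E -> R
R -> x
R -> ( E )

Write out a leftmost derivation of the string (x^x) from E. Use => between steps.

E => R   [E -> R]
R => (E)   [R -> ( E )]
(E) => (E^R)   [E -> E ^ R]
(E^R) => (R^R)   [E -> R]
(R^R) => (x^R)   [R -> x]
(x^R) => (x^x)   [R -> x]

E=>R=>(E)=>(E^R)=>(R^R)=>(x^R)=>(x^x)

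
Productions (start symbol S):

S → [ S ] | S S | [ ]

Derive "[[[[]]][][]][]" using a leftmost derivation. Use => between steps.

S => SS => [S]S => [SS]S => [SSS]S => [[S]SS]S => [[[S]]SS]S => [[[[]]]SS]S => [[[[]]][]S]S => [[[[]]][][]]S => [[[[]]][][]][]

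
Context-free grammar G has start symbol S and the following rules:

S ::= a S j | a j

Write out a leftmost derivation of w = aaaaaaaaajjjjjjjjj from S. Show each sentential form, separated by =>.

S => aSj   [S ::= a S j]
aSj => aaSjj   [S ::= a S j]
aaSjj => aaaSjjj   [S ::= a S j]
aaaSjjj => aaaaSjjjj   [S ::= a S j]
aaaaSjjjj => aaaaaSjjjjj   [S ::= a S j]
aaaaaSjjjjj => aaaaaaSjjjjjj   [S ::= a S j]
aaaaaaSjjjjjj => aaaaaaaSjjjjjjj   [S ::= a S j]
aaaaaaaSjjjjjjj => aaaaaaaaSjjjjjjjj   [S ::= a S j]
aaaaaaaaSjjjjjjjj => aaaaaaaaajjjjjjjjj   [S ::= a j]

S => aSj => aaSjj => aaaSjjj => aaaaSjjjj => aaaaaSjjjjj => aaaaaaSjjjjjj => aaaaaaaSjjjjjjj => aaaaaaaaSjjjjjjjj => aaaaaaaaajjjjjjjjj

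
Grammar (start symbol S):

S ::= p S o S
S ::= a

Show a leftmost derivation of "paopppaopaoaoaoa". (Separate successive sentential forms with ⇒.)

S⇒pSoS⇒paoS⇒paopSoS⇒paoppSoSoS⇒paopppSoSoSoS⇒paopppaoSoSoS⇒paopppaopSoSoSoS⇒paopppaopaoSoSoS⇒paopppaopaoaoSoS⇒paopppaopaoaoaoS⇒paopppaopaoaoaoa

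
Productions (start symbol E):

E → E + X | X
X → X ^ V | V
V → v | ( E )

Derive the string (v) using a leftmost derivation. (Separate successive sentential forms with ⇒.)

E ⇒ X ⇒ V ⇒ (E) ⇒ (X) ⇒ (V) ⇒ (v)

E ⇒ X   [E → X]
X ⇒ V   [X → V]
V ⇒ (E)   [V → ( E )]
(E) ⇒ (X)   [E → X]
(X) ⇒ (V)   [X → V]
(V) ⇒ (v)   [V → v]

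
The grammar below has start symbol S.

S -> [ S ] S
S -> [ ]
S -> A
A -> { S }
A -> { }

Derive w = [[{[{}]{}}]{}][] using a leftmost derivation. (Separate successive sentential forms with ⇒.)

S ⇒ [S]S   [S -> [ S ] S]
[S]S ⇒ [[S]S]S   [S -> [ S ] S]
[[S]S]S ⇒ [[A]S]S   [S -> A]
[[A]S]S ⇒ [[{S}]S]S   [A -> { S }]
[[{S}]S]S ⇒ [[{[S]S}]S]S   [S -> [ S ] S]
[[{[S]S}]S]S ⇒ [[{[A]S}]S]S   [S -> A]
[[{[A]S}]S]S ⇒ [[{[{}]S}]S]S   [A -> { }]
[[{[{}]S}]S]S ⇒ [[{[{}]A}]S]S   [S -> A]
[[{[{}]A}]S]S ⇒ [[{[{}]{}}]S]S   [A -> { }]
[[{[{}]{}}]S]S ⇒ [[{[{}]{}}]A]S   [S -> A]
[[{[{}]{}}]A]S ⇒ [[{[{}]{}}]{}]S   [A -> { }]
[[{[{}]{}}]{}]S ⇒ [[{[{}]{}}]{}][]   [S -> [ ]]

S⇒[S]S⇒[[S]S]S⇒[[A]S]S⇒[[{S}]S]S⇒[[{[S]S}]S]S⇒[[{[A]S}]S]S⇒[[{[{}]S}]S]S⇒[[{[{}]A}]S]S⇒[[{[{}]{}}]S]S⇒[[{[{}]{}}]A]S⇒[[{[{}]{}}]{}]S⇒[[{[{}]{}}]{}][]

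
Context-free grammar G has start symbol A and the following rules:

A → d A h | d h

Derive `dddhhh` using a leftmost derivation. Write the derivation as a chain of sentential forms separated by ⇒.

A⇒dAh⇒ddAhh⇒dddhhh

A ⇒ dAh   [A → d A h]
dAh ⇒ ddAhh   [A → d A h]
ddAhh ⇒ dddhhh   [A → d h]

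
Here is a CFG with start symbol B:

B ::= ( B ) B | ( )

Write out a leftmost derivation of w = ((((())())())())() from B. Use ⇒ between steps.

B ⇒ (B)B   [B ::= ( B ) B]
(B)B ⇒ ((B)B)B   [B ::= ( B ) B]
((B)B)B ⇒ (((B)B)B)B   [B ::= ( B ) B]
(((B)B)B)B ⇒ ((((B)B)B)B)B   [B ::= ( B ) B]
((((B)B)B)B)B ⇒ ((((())B)B)B)B   [B ::= ( )]
((((())B)B)B)B ⇒ ((((())())B)B)B   [B ::= ( )]
((((())())B)B)B ⇒ ((((())())())B)B   [B ::= ( )]
((((())())())B)B ⇒ ((((())())())())B   [B ::= ( )]
((((())())())())B ⇒ ((((())())())())()   [B ::= ( )]

B ⇒ (B)B ⇒ ((B)B)B ⇒ (((B)B)B)B ⇒ ((((B)B)B)B)B ⇒ ((((())B)B)B)B ⇒ ((((())())B)B)B ⇒ ((((())())())B)B ⇒ ((((())())())())B ⇒ ((((())())())())()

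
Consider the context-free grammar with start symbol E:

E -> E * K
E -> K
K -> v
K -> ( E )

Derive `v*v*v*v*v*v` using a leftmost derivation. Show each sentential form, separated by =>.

E => E*K => E*K*K => E*K*K*K => E*K*K*K*K => E*K*K*K*K*K => K*K*K*K*K*K => v*K*K*K*K*K => v*v*K*K*K*K => v*v*v*K*K*K => v*v*v*v*K*K => v*v*v*v*v*K => v*v*v*v*v*v

E => E*K   [E -> E * K]
E*K => E*K*K   [E -> E * K]
E*K*K => E*K*K*K   [E -> E * K]
E*K*K*K => E*K*K*K*K   [E -> E * K]
E*K*K*K*K => E*K*K*K*K*K   [E -> E * K]
E*K*K*K*K*K => K*K*K*K*K*K   [E -> K]
K*K*K*K*K*K => v*K*K*K*K*K   [K -> v]
v*K*K*K*K*K => v*v*K*K*K*K   [K -> v]
v*v*K*K*K*K => v*v*v*K*K*K   [K -> v]
v*v*v*K*K*K => v*v*v*v*K*K   [K -> v]
v*v*v*v*K*K => v*v*v*v*v*K   [K -> v]
v*v*v*v*v*K => v*v*v*v*v*v   [K -> v]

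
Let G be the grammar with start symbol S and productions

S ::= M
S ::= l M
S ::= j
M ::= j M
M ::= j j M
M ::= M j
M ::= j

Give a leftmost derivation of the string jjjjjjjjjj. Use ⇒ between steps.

S ⇒ M ⇒ jjM ⇒ jjMj ⇒ jjMjj ⇒ jjMjjj ⇒ jjMjjjj ⇒ jjMjjjjj ⇒ jjjjMjjjjj ⇒ jjjjjjjjjj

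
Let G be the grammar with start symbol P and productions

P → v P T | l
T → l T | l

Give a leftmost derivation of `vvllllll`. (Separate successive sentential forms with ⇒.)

P ⇒ vPT ⇒ vvPTT ⇒ vvlTT ⇒ vvllTT ⇒ vvlllTT ⇒ vvllllTT ⇒ vvlllllT ⇒ vvllllll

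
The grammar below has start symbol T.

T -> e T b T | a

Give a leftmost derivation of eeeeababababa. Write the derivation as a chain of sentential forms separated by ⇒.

T ⇒ eTbT ⇒ eeTbTbT ⇒ eeeTbTbTbT ⇒ eeeeTbTbTbTbT ⇒ eeeeabTbTbTbT ⇒ eeeeababTbTbT ⇒ eeeeabababTbT ⇒ eeeeababababT ⇒ eeeeababababa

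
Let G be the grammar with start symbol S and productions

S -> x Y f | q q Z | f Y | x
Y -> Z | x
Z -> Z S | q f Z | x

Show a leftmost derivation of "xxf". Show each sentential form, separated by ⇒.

S ⇒ xYf   [S -> x Y f]
xYf ⇒ xZf   [Y -> Z]
xZf ⇒ xxf   [Z -> x]

S ⇒ xYf ⇒ xZf ⇒ xxf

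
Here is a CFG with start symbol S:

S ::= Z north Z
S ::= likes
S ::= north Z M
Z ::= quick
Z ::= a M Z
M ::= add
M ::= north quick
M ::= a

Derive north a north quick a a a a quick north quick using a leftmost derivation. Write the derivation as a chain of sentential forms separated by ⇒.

S ⇒ north Z M ⇒ north a M Z M ⇒ north a north quick Z M ⇒ north a north quick a M Z M ⇒ north a north quick a a Z M ⇒ north a north quick a a a M Z M ⇒ north a north quick a a a a Z M ⇒ north a north quick a a a a quick M ⇒ north a north quick a a a a quick north quick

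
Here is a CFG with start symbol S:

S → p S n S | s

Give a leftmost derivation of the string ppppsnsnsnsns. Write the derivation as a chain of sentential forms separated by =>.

S => pSnS => ppSnSnS => pppSnSnSnS => ppppSnSnSnSnS => ppppsnSnSnSnS => ppppsnsnSnSnS => ppppsnsnsnSnS => ppppsnsnsnsnS => ppppsnsnsnsns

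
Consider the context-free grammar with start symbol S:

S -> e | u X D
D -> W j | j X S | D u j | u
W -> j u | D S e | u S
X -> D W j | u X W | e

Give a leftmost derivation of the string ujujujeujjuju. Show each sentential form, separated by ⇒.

S⇒uXD⇒uDWjD⇒uDujWjD⇒ujXSujWjD⇒ujDWjSujWjD⇒ujuWjSujWjD⇒ujujujSujWjD⇒ujujujeujWjD⇒ujujujeujjujD⇒ujujujeujjuju

S ⇒ uXD   [S -> u X D]
uXD ⇒ uDWjD   [X -> D W j]
uDWjD ⇒ uDujWjD   [D -> D u j]
uDujWjD ⇒ ujXSujWjD   [D -> j X S]
ujXSujWjD ⇒ ujDWjSujWjD   [X -> D W j]
ujDWjSujWjD ⇒ ujuWjSujWjD   [D -> u]
ujuWjSujWjD ⇒ ujujujSujWjD   [W -> j u]
ujujujSujWjD ⇒ ujujujeujWjD   [S -> e]
ujujujeujWjD ⇒ ujujujeujjujD   [W -> j u]
ujujujeujjujD ⇒ ujujujeujjuju   [D -> u]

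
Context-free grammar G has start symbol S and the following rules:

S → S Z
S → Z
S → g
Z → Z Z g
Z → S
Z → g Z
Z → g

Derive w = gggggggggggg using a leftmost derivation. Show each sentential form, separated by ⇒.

S ⇒ SZ ⇒ ZZ ⇒ ZZgZ ⇒ ZZgZgZ ⇒ ZZgZgZgZ ⇒ ZZgZgZgZgZ ⇒ ZZgZgZgZgZgZ ⇒ gZgZgZgZgZgZ ⇒ gggZgZgZgZgZ ⇒ gggggZgZgZgZ ⇒ gggggggZgZgZ ⇒ gggggggggZgZ ⇒ gggggggggggZ ⇒ gggggggggggg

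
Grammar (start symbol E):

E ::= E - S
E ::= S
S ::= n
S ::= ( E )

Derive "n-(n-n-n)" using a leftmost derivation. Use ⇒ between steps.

E⇒E-S⇒S-S⇒n-S⇒n-(E)⇒n-(E-S)⇒n-(E-S-S)⇒n-(S-S-S)⇒n-(n-S-S)⇒n-(n-n-S)⇒n-(n-n-n)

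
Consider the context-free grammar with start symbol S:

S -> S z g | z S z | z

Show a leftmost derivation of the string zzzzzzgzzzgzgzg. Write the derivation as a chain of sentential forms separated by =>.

S => Szg   [S -> S z g]
Szg => Szgzg   [S -> S z g]
Szgzg => Szgzgzg   [S -> S z g]
Szgzgzg => zSzzgzgzg   [S -> z S z]
zSzzgzgzg => zzSzzzgzgzg   [S -> z S z]
zzSzzzgzgzg => zzSzgzzzgzgzg   [S -> S z g]
zzSzgzzzgzgzg => zzzSzzgzzzgzgzg   [S -> z S z]
zzzSzzgzzzgzgzg => zzzzzzgzzzgzgzg   [S -> z]

S => Szg => Szgzg => Szgzgzg => zSzzgzgzg => zzSzzzgzgzg => zzSzgzzzgzgzg => zzzSzzgzzzgzgzg => zzzzzzgzzzgzgzg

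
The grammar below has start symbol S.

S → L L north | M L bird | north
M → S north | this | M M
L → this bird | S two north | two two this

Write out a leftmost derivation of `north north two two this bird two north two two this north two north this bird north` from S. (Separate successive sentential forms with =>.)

S => L L north => S two north L north => L L north two north L north => S two north L north two north L north => M L bird two north L north two north L north => S north L bird two north L north two north L north => north north L bird two north L north two north L north => north north two two this bird two north L north two north L north => north north two two this bird two north two two this north two north L north => north north two two this bird two north two two this north two north this bird north

S => L L north   [S → L L north]
L L north => S two north L north   [L → S two north]
S two north L north => L L north two north L north   [S → L L north]
L L north two north L north => S two north L north two north L north   [L → S two north]
S two north L north two north L north => M L bird two north L north two north L north   [S → M L bird]
M L bird two north L north two north L north => S north L bird two north L north two north L north   [M → S north]
S north L bird two north L north two north L north => north north L bird two north L north two north L north   [S → north]
north north L bird two north L north two north L north => north north two two this bird two north L north two north L north   [L → two two this]
north north two two this bird two north L north two north L north => north north two two this bird two north two two this north two north L north   [L → two two this]
north north two two this bird two north two two this north two north L north => north north two two this bird two north two two this north two north this bird north   [L → this bird]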